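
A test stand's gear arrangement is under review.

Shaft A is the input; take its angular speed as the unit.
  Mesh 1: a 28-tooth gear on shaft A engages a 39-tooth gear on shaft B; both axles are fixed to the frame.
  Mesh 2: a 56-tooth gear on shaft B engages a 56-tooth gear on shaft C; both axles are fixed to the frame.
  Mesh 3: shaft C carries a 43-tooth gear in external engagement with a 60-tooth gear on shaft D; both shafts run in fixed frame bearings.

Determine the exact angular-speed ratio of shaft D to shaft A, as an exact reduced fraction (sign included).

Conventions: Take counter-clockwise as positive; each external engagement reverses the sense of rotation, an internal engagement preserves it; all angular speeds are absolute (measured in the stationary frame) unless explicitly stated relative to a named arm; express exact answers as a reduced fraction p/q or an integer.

class = fixed-axis compound train [3 meshes; 3 ratios multiply, 3 sense flips]
mesh 1 [28T→39T]: running ratio 28/39, sense −
mesh 2 [56T→56T]: running ratio 28/39, sense +
mesh 3 [43T→60T]: running ratio 301/585, sense −
ω_out/ω_in = -301/585

-301/585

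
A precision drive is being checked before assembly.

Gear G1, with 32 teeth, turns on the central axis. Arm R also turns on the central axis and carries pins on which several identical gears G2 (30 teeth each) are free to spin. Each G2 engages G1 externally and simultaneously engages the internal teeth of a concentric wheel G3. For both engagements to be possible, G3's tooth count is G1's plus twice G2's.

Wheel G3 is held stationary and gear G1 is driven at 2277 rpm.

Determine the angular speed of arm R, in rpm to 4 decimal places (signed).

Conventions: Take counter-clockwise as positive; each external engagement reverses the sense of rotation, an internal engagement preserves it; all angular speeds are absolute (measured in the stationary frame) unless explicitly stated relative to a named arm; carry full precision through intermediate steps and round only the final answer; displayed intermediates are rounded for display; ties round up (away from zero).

+587.6129 rpm

planetary set (32T centre, 30T on arm, 92T internal) — Willis relation
normalise by the input: solve with ω_sun = 1, then scale by 2277 rpm
ring teeth: 32 + 2·30 = 92
32(ω_sun−ω_arm) = −92(ω_ring−ω_arm),  ω_ring = 0, ω_sun = 1
32(1−ω_arm) = −92(0−ω_arm)  ⇒  124·ω_arm = 32  ⇒  ω_arm = 8/31
scale: ω_arm = 8/31 × 2277 rpm = +587.6129 rpm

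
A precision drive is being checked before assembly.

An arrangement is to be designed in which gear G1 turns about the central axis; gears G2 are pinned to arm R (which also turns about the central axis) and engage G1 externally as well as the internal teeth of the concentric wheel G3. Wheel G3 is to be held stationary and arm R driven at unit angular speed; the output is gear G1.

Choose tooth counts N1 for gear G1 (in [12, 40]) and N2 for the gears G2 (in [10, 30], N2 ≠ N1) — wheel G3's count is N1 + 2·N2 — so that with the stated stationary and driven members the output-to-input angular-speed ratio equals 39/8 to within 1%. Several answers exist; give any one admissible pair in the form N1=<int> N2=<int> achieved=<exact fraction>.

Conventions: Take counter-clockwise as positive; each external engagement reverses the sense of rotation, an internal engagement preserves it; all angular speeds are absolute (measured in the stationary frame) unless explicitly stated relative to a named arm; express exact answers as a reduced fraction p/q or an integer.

class = planetary set [ratio 39/8 wanted; Willis about the carrier]
Willis with ω_ring = 0: ω_sun/ω_arm = (N1+N3)/N1; set equal to 39/8  ⇒  N3/N1 = 39/8 − 1 = 31/8
N3 = N1 + 2·N2  ⇒  N2/N1 = (N3/N1 − 1)/2 = (31/8 − 1)/2 = 23/16
smallest multiple with N1 ≥ 12 and N2 ≥ 10: k = 1  ⇒  N1 = 1·16 = 16, N2 = 1·23 = 23 (N1 ≤ 40, N2 ≤ 30, N2 ≠ N1 ✓), N3 = 16 + 2·23 = 62
check: (N1+N3)/N1 with N1 = 16, N3 = 62 gives 39/8; |achieved − target| = 0 ≤ 39/800 ✓

N1=16 N2=23 achieved=39/8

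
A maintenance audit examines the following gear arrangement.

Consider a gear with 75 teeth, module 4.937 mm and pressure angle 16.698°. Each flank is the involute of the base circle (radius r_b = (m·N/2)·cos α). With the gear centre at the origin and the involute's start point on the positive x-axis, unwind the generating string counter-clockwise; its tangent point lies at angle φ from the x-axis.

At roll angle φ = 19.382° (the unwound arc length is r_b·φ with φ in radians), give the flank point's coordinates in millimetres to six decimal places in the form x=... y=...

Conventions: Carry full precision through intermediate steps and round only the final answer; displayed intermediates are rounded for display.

topology: single-mesh involute geometry — m = 4.937, N = 75
pitch radius r_p = m·N/2 = 4.937·75/2 = 185.137500
base radius r_b = r_p·cos α = 185.137500·cos 16.698° = 177.330719
roll angle φ = 19.382° = 0.33827972 rad
x = r_b·(cos φ + φ·sin φ) = 187.188550
y = r_b·(sin φ − φ·cos φ) = 2.262105

x=187.188550 y=2.262105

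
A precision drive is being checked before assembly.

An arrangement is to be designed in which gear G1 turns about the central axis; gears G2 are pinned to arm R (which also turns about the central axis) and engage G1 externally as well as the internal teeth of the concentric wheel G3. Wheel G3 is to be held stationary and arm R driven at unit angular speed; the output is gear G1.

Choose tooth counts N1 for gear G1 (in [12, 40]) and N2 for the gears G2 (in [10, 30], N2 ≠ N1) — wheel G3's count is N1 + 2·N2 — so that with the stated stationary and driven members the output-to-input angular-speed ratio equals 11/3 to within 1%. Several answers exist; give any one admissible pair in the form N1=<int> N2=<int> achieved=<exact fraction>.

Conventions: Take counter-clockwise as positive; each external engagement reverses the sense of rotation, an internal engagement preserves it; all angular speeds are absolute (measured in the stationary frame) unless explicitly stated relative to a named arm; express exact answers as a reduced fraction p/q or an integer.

N1=12 N2=10 achieved=11/3

design class (target 11/3): planetary set
Willis with ω_ring = 0: ω_sun/ω_arm = (N1+N3)/N1; set equal to 11/3  ⇒  N3/N1 = 11/3 − 1 = 8/3
N3 = N1 + 2·N2  ⇒  N2/N1 = (N3/N1 − 1)/2 = (8/3 − 1)/2 = 5/6
smallest multiple with N1 ≥ 12 and N2 ≥ 10: k = 2  ⇒  N1 = 2·6 = 12, N2 = 2·5 = 10 (N1 ≤ 40, N2 ≤ 30, N2 ≠ N1 ✓), N3 = 12 + 2·10 = 32
check: (N1+N3)/N1 with N1 = 12, N3 = 32 gives 11/3; |achieved − target| = 0 ≤ 11/300 ✓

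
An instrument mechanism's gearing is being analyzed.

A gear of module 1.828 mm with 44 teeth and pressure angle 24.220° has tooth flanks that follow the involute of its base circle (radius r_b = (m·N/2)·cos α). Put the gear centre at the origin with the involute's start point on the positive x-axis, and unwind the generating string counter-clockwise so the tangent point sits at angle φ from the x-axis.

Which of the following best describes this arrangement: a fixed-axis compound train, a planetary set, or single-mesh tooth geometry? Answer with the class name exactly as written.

class = single-mesh tooth geometry [base-circle involute, m = 1.828, 44T]
classification: single-mesh tooth geometry

single-mesh tooth geometry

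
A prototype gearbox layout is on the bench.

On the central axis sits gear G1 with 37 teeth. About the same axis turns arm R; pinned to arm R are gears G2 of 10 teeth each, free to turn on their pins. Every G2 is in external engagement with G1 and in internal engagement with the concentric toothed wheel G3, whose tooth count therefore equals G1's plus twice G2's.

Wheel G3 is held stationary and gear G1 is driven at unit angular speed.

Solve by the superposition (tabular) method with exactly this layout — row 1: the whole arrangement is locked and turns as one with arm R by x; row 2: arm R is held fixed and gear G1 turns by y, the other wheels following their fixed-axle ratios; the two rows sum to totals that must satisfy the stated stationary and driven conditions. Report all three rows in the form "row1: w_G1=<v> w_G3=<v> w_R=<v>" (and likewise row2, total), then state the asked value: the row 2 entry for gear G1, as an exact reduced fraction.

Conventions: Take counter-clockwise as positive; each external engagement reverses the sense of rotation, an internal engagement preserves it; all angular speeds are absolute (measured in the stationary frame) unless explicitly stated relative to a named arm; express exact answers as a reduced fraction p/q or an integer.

row1: w_G1=37/94 w_G3=37/94 w_R=37/94
row2: w_G1=57/94 w_G3=-37/94 w_R=0
total: w_G1=1 w_G3=0 w_R=37/94
asked value: 57/94

topology: planetary set — G1 37T / G2 10T / G3 57T, arm = carrier (Willis)
row 1: whole set turns with the arm by x
superposition row 2 [arm held]: sun y, ring −(37/57)·y, arm 0
boundary: total ω_ring = x − (37/57)·y = 0 and total ω_sun = x + y = 1  ⇒  y = 57/94, x = 37/94
row 2 ring = −(37/57)·57/94 = -37/94
totals (row 1 + row 2): sun 37/94 + 57/94 = 1, ring 37/94 + (-37/94) = 0, arm 37/94 + 0 = 37/94
asked cell (row2, sun) = 57/94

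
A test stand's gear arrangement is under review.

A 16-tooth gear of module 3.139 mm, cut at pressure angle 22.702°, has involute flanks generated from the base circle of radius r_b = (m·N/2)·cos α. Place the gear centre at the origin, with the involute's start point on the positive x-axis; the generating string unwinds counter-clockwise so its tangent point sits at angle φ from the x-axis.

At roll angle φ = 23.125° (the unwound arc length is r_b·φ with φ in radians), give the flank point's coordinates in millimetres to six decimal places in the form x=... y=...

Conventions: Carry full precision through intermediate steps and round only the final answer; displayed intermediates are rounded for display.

x=24.977182 y=0.499487

class = single-mesh tooth geometry [base-circle involute, m = 3.139, 16T]
pitch radius r_p = m·N/2 = 3.139·16/2 = 25.112000
base radius r_b = r_p·cos α = 25.112000·cos 22.702° = 23.166438
roll angle φ = 23.125° = 0.40360739 rad
x = r_b·(cos φ + φ·sin φ) = 24.977182
y = r_b·(sin φ − φ·cos φ) = 0.499487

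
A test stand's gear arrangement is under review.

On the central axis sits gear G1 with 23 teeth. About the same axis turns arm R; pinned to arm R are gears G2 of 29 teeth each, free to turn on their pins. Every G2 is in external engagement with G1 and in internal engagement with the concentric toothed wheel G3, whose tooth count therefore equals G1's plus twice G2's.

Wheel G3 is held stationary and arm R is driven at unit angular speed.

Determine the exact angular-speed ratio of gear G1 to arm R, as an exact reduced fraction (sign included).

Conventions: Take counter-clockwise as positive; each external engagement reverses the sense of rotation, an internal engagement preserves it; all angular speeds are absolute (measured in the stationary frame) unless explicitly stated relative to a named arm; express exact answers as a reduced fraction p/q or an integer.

104/23

class = planetary set [G3 = 23+2·29 = 81; Willis about the carrier]
ring teeth: 23 + 2·29 = 81
23(ω_sun−ω_arm) = −81(ω_ring−ω_arm),  ω_ring = 0, ω_arm = 1
ω_sun = 1 − (81/23)(0−1) = 104/23
ω_out/ω_in = 104/23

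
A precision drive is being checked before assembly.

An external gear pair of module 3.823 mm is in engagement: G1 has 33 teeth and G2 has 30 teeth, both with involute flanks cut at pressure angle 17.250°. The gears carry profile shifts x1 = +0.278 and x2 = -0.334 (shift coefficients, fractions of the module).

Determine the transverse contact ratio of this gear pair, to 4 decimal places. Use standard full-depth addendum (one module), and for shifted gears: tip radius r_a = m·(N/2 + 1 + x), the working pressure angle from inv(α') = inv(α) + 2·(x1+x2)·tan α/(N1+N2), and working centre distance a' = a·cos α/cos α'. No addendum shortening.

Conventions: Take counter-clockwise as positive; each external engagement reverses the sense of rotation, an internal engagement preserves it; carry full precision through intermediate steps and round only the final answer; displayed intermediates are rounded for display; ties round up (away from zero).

1.8076

recognized (one external pair, fixed centres): single-mesh tooth geometry, m = 3.823, N1 = 33, N2 = 30
base radii: r_b1 = 60.242181, r_b2 = 54.765619
tip radii: r_a1 = 67.965294, r_a2 = 59.891118
inv(α') = inv(17.250°) + 2·(+0.278-0.334)·tan α/(33+30) = 0.00888694  ⇒  α' = 16.91510°
a' = a·cos α / cos α' = 120.4245·cos 17.250°/cos 16.91510° = 120.208384
action lengths: √(r_a1²−r_b1²) = 31.466822, √(r_a2²−r_b2²) = 24.241968
base pitch p_b = π·m·cos α = 11.470084
CR = (31.466822 + 24.241968 − 120.208384·sin 16.91510°)/11.470084 = 1.807627
contact ratio ≈ 1.8076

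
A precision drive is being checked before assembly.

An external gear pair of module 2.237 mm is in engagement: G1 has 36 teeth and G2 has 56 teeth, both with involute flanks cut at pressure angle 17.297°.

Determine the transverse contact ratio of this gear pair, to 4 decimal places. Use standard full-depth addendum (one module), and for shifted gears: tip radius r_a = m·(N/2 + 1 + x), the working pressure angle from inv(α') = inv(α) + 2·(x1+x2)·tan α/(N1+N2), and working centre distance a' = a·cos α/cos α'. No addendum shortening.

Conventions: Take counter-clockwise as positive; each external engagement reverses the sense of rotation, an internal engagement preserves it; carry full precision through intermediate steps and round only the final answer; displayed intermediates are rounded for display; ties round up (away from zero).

1.8882

topology: single-mesh involute geometry — m = 2.237, 36T/56T pair
base radii: r_b1 = 38.445025, r_b2 = 59.803373
tip radii: r_a1 = 42.503000, r_a2 = 64.873000
no profile shift: α' = α, a' = a
action lengths: √(r_a1²−r_b1²) = 18.124156, √(r_a2²−r_b2²) = 25.140858
base pitch p_b = π·m·cos α = 6.709923
CR = (18.124156 + 25.140858 − 102.902000·sin 17.29700°)/6.709923 = 1.888202
contact ratio ≈ 1.8882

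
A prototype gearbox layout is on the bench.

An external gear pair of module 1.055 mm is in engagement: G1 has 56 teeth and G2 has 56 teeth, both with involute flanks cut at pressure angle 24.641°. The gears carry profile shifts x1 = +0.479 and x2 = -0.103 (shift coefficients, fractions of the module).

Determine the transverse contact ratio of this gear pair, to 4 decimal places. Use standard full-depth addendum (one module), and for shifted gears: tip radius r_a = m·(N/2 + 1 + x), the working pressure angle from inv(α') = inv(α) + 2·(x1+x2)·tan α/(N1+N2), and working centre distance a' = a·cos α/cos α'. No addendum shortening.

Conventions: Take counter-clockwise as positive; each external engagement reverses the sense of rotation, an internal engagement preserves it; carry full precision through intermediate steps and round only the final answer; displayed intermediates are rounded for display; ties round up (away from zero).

1.5198

single-mesh involute tooth geometry (56T engaging 56T at module 1.055)
base radii: r_b1 = 26.850028, r_b2 = 26.850028
tip radii: r_a1 = 31.100345, r_a2 = 30.486335
inv(α') = inv(24.641°) + 2·(+0.479-0.103)·tan α/(56+56) = 0.03171488  ⇒  α' = 25.44909°
a' = a·cos α / cos α' = 59.0800·cos 24.641°/cos 25.44909° = 59.470644
action lengths: √(r_a1²−r_b1²) = 15.694185, √(r_a2²−r_b2²) = 14.439273
base pitch p_b = π·m·cos α = 3.012566
CR = (15.694185 + 14.439273 − 59.470644·sin 25.44909°)/3.012566 = 1.519764
contact ratio ≈ 1.5198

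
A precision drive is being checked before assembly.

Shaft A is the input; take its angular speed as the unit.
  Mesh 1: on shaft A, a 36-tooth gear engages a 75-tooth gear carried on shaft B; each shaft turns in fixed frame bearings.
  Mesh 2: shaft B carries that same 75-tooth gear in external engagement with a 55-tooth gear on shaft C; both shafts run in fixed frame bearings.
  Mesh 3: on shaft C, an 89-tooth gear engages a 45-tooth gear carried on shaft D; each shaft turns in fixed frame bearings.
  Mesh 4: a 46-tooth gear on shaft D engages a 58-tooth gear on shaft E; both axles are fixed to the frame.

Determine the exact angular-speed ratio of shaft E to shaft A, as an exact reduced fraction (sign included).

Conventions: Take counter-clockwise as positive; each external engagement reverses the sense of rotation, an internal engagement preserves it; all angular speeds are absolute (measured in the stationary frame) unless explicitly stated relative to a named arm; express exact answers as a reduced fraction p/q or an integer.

class = fixed-axis compound train [4 meshes; 4 ratios multiply, 4 sense flips]
mesh 1 [36T→75T]: running ratio 12/25, sense −
mesh 2 [75T→55T]: running ratio 36/55, sense +
mesh 3 [89T→45T]: running ratio 356/275, sense −
mesh 4 [46T→58T]: running ratio 8188/7975, sense +
ω_out/ω_in = 8188/7975

8188/7975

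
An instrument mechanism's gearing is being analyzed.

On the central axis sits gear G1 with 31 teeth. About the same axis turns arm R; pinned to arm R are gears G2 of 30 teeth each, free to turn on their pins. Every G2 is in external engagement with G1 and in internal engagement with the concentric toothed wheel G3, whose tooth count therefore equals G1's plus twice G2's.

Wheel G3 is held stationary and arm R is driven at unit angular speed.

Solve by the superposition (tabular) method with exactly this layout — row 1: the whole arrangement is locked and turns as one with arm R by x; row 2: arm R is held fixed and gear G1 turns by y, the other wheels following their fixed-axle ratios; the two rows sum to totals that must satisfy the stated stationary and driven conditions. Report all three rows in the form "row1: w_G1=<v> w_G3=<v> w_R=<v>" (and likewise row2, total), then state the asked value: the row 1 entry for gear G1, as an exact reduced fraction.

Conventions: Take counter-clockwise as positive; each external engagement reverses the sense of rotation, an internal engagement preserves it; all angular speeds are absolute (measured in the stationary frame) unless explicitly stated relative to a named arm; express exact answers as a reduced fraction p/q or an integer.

row1: w_G1=1 w_G3=1 w_R=1
row2: w_G1=91/31 w_G3=-1 w_R=0
total: w_G1=122/31 w_G3=0 w_R=1
asked value: 1

topology: planetary set — G1 31T / G2 30T / G3 91T, arm = carrier (Willis)
row 1 — lock + rotate with arm: ω_sun = ω_ring = ω_arm = x
superposition row 2 [arm held]: sun y, ring −(31/91)·y, arm 0
boundary: total ω_ring = x − (31/91)·y = 0 and total ω_arm = x = 1  ⇒  y = 91/31, x = 1
row 2 ring = −(31/91)·91/31 = -1
totals (row 1 + row 2): sun 1 + 91/31 = 122/31, ring 1 + (-1) = 0, arm 1 + 0 = 1
asked cell (row1, sun) = 1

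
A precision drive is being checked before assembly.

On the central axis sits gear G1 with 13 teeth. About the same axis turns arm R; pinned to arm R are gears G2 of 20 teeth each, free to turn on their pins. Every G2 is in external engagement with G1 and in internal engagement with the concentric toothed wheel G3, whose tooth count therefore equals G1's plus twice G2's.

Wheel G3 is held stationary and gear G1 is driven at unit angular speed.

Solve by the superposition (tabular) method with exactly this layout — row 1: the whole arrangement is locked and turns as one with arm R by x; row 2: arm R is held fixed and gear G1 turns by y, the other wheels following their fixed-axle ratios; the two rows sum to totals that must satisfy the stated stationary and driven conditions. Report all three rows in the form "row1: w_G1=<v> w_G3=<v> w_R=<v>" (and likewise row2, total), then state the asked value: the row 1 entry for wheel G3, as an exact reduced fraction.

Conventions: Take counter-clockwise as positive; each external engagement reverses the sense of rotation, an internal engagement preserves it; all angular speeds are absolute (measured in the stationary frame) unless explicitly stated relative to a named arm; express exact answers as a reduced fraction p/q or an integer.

row1: w_G1=13/66 w_G3=13/66 w_R=13/66
row2: w_G1=53/66 w_G3=-13/66 w_R=0
total: w_G1=1 w_G3=0 w_R=13/66
asked value: 13/66

planetary set (13T centre, 20T on arm, 53T internal) — Willis relation
superposition row 1 [locked train]: every member turns x
row 2 (arm held, sun turns y): ω_ring = −(13/53)·y, ω_arm = 0
boundary: total ω_ring = x − (13/53)·y = 0 and total ω_sun = x + y = 1  ⇒  y = 53/66, x = 13/66
row 2 ring = −(13/53)·53/66 = -13/66
totals (row 1 + row 2): sun 13/66 + 53/66 = 1, ring 13/66 + (-13/66) = 0, arm 13/66 + 0 = 13/66
asked cell (row1, ring) = 13/66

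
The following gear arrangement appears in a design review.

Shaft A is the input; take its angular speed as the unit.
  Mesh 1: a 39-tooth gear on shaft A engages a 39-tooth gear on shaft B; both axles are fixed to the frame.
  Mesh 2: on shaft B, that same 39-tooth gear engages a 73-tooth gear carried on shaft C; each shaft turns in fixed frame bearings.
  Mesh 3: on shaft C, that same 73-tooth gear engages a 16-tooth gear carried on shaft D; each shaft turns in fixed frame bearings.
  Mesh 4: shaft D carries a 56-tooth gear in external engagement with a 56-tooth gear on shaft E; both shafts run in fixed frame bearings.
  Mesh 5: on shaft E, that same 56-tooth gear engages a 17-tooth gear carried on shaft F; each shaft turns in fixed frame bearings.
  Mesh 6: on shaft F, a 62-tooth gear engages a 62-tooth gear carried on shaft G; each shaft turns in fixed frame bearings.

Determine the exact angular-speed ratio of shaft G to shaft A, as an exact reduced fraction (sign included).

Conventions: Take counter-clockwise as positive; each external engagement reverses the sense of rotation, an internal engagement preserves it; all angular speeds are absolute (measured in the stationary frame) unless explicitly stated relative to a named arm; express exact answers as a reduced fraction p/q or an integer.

273/34

class = fixed-axis compound train [6 meshes; 6 ratios multiply, 6 sense flips]
mesh 1 [39T→39T]: running ratio 1, sense −
mesh 2 [39T→73T]: running ratio 39/73, sense +
mesh 3 [73T→16T]: running ratio 39/16, sense −
mesh 4 [56T→56T]: running ratio 39/16, sense +
mesh 5 [56T→17T]: running ratio 273/34, sense −
mesh 6 [62T→62T]: running ratio 273/34, sense +
ω_out/ω_in = 273/34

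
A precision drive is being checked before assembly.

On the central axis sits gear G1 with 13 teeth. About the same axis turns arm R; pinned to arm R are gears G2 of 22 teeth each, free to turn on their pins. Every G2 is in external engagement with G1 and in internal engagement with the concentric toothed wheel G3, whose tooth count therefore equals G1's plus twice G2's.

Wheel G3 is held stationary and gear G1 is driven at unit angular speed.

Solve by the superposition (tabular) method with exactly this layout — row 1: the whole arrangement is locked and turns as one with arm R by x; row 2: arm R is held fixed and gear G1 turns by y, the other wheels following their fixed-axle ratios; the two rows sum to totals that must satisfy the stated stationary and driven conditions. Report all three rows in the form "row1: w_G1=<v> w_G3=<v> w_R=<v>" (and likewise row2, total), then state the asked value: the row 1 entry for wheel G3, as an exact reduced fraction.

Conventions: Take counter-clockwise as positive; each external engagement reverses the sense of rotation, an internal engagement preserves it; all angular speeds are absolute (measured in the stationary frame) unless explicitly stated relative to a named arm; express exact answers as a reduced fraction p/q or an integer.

topology: planetary set — G1 13T / G2 22T / G3 57T, arm = carrier (Willis)
row 1 (train locked, turned with arm): all members turn x
row 2 (arm held, sun turns y): ω_ring = −(13/57)·y, ω_arm = 0
boundary: total ω_ring = x − (13/57)·y = 0 and total ω_sun = x + y = 1  ⇒  y = 57/70, x = 13/70
row 2 ring = −(13/57)·57/70 = -13/70
totals (row 1 + row 2): sun 13/70 + 57/70 = 1, ring 13/70 + (-13/70) = 0, arm 13/70 + 0 = 13/70
asked cell (row1, ring) = 13/70

row1: w_G1=13/70 w_G3=13/70 w_R=13/70
row2: w_G1=57/70 w_G3=-13/70 w_R=0
total: w_G1=1 w_G3=0 w_R=13/70
asked value: 13/70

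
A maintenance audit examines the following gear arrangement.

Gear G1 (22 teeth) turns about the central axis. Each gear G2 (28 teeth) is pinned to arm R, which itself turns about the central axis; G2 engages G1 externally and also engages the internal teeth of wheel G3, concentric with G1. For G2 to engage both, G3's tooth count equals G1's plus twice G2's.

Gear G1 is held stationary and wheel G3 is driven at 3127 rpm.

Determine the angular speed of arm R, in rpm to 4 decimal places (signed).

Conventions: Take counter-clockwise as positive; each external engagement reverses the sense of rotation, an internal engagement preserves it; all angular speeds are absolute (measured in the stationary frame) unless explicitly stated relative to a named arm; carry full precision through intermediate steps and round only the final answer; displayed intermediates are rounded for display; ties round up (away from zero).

recognized (axles ride arm R): planetary set, 22/28/78 teeth
normalise by the input: solve with ω_ring = 1, then scale by 3127 rpm
ring teeth: 22 + 2·28 = 78
22(ω_sun−ω_arm) = −78(ω_ring−ω_arm),  ω_sun = 0, ω_ring = 1
22(0−ω_arm) = −78(1−ω_arm)  ⇒  100·ω_arm = 78  ⇒  ω_arm = 39/50
scale: ω_arm = 39/50 × 3127 rpm = +2439.0600 rpm

+2439.0600 rpm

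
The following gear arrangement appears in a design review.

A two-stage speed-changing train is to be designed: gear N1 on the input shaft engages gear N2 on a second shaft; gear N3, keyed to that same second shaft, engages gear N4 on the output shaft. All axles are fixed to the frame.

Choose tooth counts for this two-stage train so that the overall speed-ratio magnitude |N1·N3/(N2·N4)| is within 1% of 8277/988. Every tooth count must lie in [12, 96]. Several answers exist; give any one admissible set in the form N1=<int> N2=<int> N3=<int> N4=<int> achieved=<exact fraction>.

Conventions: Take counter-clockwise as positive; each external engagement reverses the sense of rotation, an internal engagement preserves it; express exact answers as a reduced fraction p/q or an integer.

design class (target 8277/988): fixed-axis compound train
target = 8277/988 in lowest terms: an exact hit needs N1·N3 = k·8277 and N2·N4 = k·988 for one integer k, every count in [12, 96]; additionally prefer no 1:1 stage (N1 ≠ N2, N3 ≠ N4)
k = 1: N1·N3 = 8277 = 89·93, N2·N4 = 988 = 13·76
achieved = 89·93/(13·76) = 8277/988; |achieved − target| = 0 ≤ 8277/98800 ✓

N1=89 N2=13 N3=93 N4=76 achieved=8277/988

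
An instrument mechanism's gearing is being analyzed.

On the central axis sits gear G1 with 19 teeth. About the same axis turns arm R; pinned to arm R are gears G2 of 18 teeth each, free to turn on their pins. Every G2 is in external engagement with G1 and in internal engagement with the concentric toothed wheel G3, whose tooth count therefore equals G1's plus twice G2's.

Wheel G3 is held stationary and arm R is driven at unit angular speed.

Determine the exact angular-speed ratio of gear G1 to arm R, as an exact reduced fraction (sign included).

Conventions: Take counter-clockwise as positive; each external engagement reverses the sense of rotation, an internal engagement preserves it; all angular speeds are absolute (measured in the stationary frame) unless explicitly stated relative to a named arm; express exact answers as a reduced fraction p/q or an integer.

topology: planetary set — G1 19T / G2 18T / G3 55T, arm = carrier (Willis)
ring teeth: 19 + 2·18 = 55
19(ω_sun−ω_arm) = −55(ω_ring−ω_arm),  ω_ring = 0, ω_arm = 1
ω_sun = 1 − (55/19)(0−1) = 74/19
ω_out/ω_in = 74/19

74/19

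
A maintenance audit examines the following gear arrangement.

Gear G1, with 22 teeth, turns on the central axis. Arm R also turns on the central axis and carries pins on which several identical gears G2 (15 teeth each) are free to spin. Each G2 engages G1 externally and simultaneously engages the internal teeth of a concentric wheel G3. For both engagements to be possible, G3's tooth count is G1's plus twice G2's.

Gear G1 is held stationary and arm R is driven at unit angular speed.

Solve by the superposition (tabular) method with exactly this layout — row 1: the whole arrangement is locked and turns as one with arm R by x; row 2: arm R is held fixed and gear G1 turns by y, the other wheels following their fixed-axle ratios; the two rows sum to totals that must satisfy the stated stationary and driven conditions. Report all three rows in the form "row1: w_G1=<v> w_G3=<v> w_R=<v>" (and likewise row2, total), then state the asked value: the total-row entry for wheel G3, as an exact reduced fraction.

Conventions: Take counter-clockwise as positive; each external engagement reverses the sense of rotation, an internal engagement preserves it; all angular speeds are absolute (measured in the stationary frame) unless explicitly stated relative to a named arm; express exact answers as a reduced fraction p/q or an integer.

class = planetary set [G3 = 22+2·15 = 52; Willis about the carrier]
superposition row 1 [locked train]: every member turns x
row 2: sun turns y, ring = −(22/52)·y, arm 0
boundary: total ω_sun = x + y = 0 and total ω_arm = x = 1  ⇒  y = -1, x = 1
row 2 ring = −(22/52)·(-1) = 11/26
totals (row 1 + row 2): sun 1 + (-1) = 0, ring 1 + 11/26 = 37/26, arm 1 + 0 = 1
asked cell (total, ring) = 37/26

row1: w_G1=1 w_G3=1 w_R=1
row2: w_G1=-1 w_G3=11/26 w_R=0
total: w_G1=0 w_G3=37/26 w_R=1
asked value: 37/26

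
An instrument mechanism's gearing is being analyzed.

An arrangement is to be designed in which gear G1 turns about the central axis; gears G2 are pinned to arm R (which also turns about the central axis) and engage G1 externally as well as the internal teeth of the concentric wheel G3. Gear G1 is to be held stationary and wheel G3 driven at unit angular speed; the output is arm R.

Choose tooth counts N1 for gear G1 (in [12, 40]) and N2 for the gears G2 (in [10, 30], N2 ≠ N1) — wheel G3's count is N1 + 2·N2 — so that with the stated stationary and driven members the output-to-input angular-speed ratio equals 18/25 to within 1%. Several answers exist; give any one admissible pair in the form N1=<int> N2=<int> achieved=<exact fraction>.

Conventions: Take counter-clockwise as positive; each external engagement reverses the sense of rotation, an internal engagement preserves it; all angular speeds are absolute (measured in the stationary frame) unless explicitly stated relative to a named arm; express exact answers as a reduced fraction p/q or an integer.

N1=14 N2=11 achieved=18/25

planetary set to be sized for 18/25 (Willis relation)
Willis with ω_sun = 0: ω_arm/ω_ring = N3/(N1+N3); set equal to 18/25  ⇒  N3/N1 = (18/25)/(1 − 18/25) = 18/7
N3 = N1 + 2·N2  ⇒  N2/N1 = (N3/N1 − 1)/2 = (18/7 − 1)/2 = 11/14
smallest multiple with N1 ≥ 12 and N2 ≥ 10: k = 1  ⇒  N1 = 1·14 = 14, N2 = 1·11 = 11 (N1 ≤ 40, N2 ≤ 30, N2 ≠ N1 ✓), N3 = 14 + 2·11 = 36
check: N3/(N1+N3) with N1 = 14, N3 = 36 gives 18/25; |achieved − target| = 0 ≤ 9/1250 ✓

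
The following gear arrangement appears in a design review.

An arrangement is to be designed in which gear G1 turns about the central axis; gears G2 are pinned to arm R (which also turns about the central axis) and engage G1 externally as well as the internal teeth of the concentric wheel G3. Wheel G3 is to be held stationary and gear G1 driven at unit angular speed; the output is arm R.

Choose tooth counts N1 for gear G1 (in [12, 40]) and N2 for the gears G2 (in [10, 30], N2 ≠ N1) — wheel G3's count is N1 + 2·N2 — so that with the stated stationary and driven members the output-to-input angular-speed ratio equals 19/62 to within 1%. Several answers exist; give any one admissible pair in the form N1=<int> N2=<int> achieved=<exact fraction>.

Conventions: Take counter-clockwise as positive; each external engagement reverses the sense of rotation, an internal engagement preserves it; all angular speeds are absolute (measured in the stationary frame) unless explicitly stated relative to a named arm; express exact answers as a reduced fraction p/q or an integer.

N1=19 N2=12 achieved=19/62

design class (target 19/62): planetary set
Willis with ω_ring = 0: ω_arm/ω_sun = N1/(N1+N3); set equal to 19/62  ⇒  N3/N1 = 1/(19/62) − 1 = 43/19
N3 = N1 + 2·N2  ⇒  N2/N1 = (N3/N1 − 1)/2 = (43/19 − 1)/2 = 12/19
smallest multiple with N1 ≥ 12 and N2 ≥ 10: k = 1  ⇒  N1 = 1·19 = 19, N2 = 1·12 = 12 (N1 ≤ 40, N2 ≤ 30, N2 ≠ N1 ✓), N3 = 19 + 2·12 = 43
check: N1/(N1+N3) with N1 = 19, N3 = 43 gives 19/62; |achieved − target| = 0 ≤ 19/6200 ✓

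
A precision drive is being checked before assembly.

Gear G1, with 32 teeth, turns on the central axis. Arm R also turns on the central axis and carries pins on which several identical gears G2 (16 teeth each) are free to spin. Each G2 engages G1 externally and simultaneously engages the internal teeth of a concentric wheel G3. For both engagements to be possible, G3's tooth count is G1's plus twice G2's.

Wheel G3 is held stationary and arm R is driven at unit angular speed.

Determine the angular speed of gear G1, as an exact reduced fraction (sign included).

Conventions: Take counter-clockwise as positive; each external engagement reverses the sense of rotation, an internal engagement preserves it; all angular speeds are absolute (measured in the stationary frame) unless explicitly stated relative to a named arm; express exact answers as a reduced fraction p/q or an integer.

3

topology: planetary set — G1 32T / G2 16T / G3 64T, arm = carrier (Willis)
ring teeth: 32 + 2·16 = 64
32(ω_sun−ω_arm) = −64(ω_ring−ω_arm),  ω_ring = 0, ω_arm = 1
ω_sun = 1 − (64/32)(0−1) = 3
exact speed ratio = 3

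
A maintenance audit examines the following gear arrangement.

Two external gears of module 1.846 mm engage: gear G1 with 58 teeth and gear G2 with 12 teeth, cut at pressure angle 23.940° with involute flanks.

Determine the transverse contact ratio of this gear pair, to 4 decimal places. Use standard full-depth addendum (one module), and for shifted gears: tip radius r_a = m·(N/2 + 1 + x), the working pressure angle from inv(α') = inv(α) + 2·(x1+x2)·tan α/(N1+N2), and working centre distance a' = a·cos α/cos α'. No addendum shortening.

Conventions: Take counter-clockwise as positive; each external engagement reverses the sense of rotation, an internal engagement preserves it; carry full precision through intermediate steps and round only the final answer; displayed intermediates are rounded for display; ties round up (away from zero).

1.4631

topology: single-mesh involute geometry — m = 1.846, 58T/12T pair
base radii: r_b1 = 48.928518, r_b2 = 10.123142
tip radii: r_a1 = 55.380000, r_a2 = 12.922000
no profile shift: α' = α, a' = a
action lengths: √(r_a1²−r_b1²) = 25.941175, √(r_a2²−r_b2²) = 8.031195
base pitch p_b = π·m·cos α = 5.300465
CR = (25.941175 + 8.031195 − 64.610000·sin 23.94000°)/5.300465 = 1.463068
contact ratio ≈ 1.4631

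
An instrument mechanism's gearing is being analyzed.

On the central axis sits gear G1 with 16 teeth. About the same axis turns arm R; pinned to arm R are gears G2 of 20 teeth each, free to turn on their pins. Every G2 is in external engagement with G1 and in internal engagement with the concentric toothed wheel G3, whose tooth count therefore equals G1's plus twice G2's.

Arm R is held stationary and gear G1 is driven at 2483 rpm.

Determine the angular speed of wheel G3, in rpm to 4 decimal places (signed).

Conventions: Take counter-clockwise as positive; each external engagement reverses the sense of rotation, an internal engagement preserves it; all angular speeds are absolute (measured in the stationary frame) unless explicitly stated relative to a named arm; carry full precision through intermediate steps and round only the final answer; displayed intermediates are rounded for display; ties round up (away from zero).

-709.4286 rpm

planetary set (16T centre, 20T on arm, 56T internal) — Willis relation
normalise by the input: solve with ω_sun = 1, then scale by 2483 rpm
ring teeth: 16 + 2·20 = 56
16(ω_sun−ω_arm) = −56(ω_ring−ω_arm),  ω_arm = 0, ω_sun = 1
ω_ring = 0 − (16/56)(1−0) = -2/7
scale: ω_ring = -2/7 × 2483 rpm = -709.4286 rpm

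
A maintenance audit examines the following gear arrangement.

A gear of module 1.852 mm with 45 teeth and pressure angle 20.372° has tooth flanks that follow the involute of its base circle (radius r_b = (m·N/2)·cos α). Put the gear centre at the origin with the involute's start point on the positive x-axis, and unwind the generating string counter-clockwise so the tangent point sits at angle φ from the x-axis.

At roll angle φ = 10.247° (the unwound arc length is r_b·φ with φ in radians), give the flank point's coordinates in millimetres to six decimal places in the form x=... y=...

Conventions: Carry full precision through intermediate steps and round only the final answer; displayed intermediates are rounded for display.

single-mesh involute tooth geometry (45T wheel at module 1.852)
pitch radius r_p = m·N/2 = 1.852·45/2 = 41.670000
base radius r_b = r_p·cos α = 41.670000·cos 20.372° = 39.063634
roll angle φ = 10.247° = 0.17884389 rad
x = r_b·(cos φ + φ·sin φ) = 39.683375
y = r_b·(sin φ − φ·cos φ) = 0.074248

x=39.683375 y=0.074248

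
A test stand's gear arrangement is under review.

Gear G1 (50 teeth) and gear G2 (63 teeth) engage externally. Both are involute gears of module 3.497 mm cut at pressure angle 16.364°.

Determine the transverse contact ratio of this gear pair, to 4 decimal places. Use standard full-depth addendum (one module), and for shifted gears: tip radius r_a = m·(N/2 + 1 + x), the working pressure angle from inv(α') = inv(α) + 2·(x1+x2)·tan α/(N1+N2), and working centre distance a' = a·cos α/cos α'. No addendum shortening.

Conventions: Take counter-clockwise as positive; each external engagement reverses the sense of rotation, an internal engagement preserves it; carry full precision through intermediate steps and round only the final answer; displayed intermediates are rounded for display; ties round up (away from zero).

2.0106

class = single-mesh tooth geometry [involute pair 50T × 63T, m = 3.497]
base radii: r_b1 = 83.883517, r_b2 = 105.693231
tip radii: r_a1 = 90.922000, r_a2 = 113.652500
no profile shift: α' = α, a' = a
action lengths: √(r_a1²−r_b1²) = 35.076569, √(r_a2²−r_b2²) = 41.783150
base pitch p_b = π·m·cos α = 10.541114
CR = (35.076569 + 41.783150 − 197.580500·sin 16.36400°)/10.541114 = 2.010571
contact ratio ≈ 2.0106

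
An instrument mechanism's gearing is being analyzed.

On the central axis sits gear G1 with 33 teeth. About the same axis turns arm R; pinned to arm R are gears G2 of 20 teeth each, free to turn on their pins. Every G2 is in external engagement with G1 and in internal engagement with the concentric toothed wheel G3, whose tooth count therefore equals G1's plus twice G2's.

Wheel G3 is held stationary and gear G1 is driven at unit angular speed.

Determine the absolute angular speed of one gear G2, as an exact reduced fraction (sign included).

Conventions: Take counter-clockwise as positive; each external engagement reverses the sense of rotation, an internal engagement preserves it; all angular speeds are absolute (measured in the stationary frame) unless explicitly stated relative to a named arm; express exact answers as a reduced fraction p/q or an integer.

planetary set (33T centre, 20T on arm, 73T internal) — Willis relation
ring teeth: 33 + 2·20 = 73
33(ω_sun−ω_arm) = −73(ω_ring−ω_arm),  ω_ring = 0, ω_sun = 1
33(1−ω_arm) = −73(0−ω_arm)  ⇒  106·ω_arm = 33  ⇒  ω_arm = 33/106
sun–planet mesh: 33·(1−33/106) = −20·(ω_p−ω_arm)  ⇒  ω_p−ω_arm = -2409/2120
ω_p = 33/106 − 2409/2120 = -33/40
exact speed ratio = -33/40

-33/40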